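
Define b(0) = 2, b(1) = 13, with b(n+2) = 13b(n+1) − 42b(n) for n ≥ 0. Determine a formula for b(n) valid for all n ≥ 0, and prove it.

Claim: b(n) = 6^n + 7^n.

Base cases: b(0) = 2 and 6^0 + 7^0 = 2; b(1) = 13 and 6^1 + 7^1 = 13.
Assume b(j) = 6^j + 7^j for all 0 ≤ j ≤ m, where m ≥ 1.
Then b(m+1) = 13b(m) − 42b(m−1) = 13·(6^m + 7^m) − 42·(6^{m−1} + 7^{m−1}) = (13·6 − 42)6^{m−1} + (13·7 − 42)7^{m−1} = 36·6^{m−1} + 49·7^{m−1} = 6^{m+1} + 7^{m+1}.
By strong induction, b(n) = 6^n + 7^n for all n ≥ 0.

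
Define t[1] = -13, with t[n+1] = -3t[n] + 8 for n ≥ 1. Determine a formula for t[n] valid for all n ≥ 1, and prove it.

Claim: t[n] = 5·(-3)^n + 2.

Base case: t[1] = -13, and 5·(-3)^1 + 2 = -15 + 2 = -13.
Assume t[j] = 5·(-3)^j + 2 for some j ≥ 1.
Then t[j+1] = -3t[j] + 8 = -3·(5·(-3)^j + 2) + 8 = -15·(-3)^j − 6 + 8 = 5·(-3)^{j+1} + 2.
So the formula holds for j+1, and by induction t[n] = 5·(-3)^n + 2 for all n ≥ 1.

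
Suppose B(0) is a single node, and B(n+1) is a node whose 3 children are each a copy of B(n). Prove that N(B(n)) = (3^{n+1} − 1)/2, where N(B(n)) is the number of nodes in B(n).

Base case: N(B(0)) = 1, and (3^{0+1} − 1)/2 = 1.
Assume N(B(r)) = (3^{r+1} − 1)/2.
Then N(B(r+1)) = 1 + 3N(B(r)) = 1 + 3·(3^{r+1} − 1)/2 = 1 + (3^{r+2} − 3)/2 = (2 + 3^{r+2} − 3)/2 = (3^{r+2} − 1)/2.
Hence N(B(n)) = (3^{n+1} − 1)/2 for every n ≥ 0, by induction.

N(B(n)) = (3^{n+1} − 1)/2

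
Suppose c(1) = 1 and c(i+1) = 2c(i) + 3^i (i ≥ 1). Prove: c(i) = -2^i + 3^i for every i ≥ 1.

Base case: c(1) = 1, and -2^1 + 3^1 = -2 + 3 = 1.
Assume c(k) = -2^k + 3^k for some k ≥ 1.
Then c(k+1) = 2c(k) + 3^k = 2·(-2^k + 3^k) + 3^k = -2^{k+1} + 2·3^k + 3^k = -2^{k+1} + 3·3^k = -2^{k+1} + 3^{k+1}.
Hence c(i) = -2^i + 3^i for every i ≥ 1, by induction.

c(i) = -2^i + 3^i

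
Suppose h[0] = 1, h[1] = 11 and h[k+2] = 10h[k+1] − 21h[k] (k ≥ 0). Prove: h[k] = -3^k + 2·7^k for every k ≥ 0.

Base cases: h[0] = 1 and -3^0 + 2·7^0 = 1; h[1] = 11 and -3^1 + 2·7^1 = 11.
Assume h[j] = -3^j + 2·7^j for all 0 ≤ j ≤ m, where m ≥ 1.
Then h[m+1] = 10h[m] − 21h[m−1] = 10·(-3^m + 2·7^m) − 21·(-3^{m−1} + 2·7^{m−1}) = -(10·3 − 21)3^{m−1} + 2·(10·7 − 21)7^{m−1} = -9·3^{m−1} + 98·7^{m−1} = -3^{m+1} + 2·7^{m+1}.
By strong induction, h[k] = -3^k + 2·7^k for all k ≥ 0.

h[k] = -3^k + 2·7^k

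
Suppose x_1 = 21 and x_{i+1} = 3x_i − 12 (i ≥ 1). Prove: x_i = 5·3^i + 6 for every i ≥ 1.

Base case: x_1 = 21, and 5·3^1 + 6 = 15 + 6 = 21.
Assume x_j = 5·3^j + 6 for some j ≥ 1.
Then x_{j+1} = 3x_j − 12 = 3·(5·3^j + 6) − 12 = 15·3^j + 18 − 12 = 5·3^{j+1} + 6.
Hence x_i = 5·3^i + 6 for every i ≥ 1, by induction.

x_i = 5·3^i + 6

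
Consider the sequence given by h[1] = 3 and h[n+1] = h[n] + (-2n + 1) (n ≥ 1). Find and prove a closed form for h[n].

Claim: h[n] = -n^2 + 2n + 2.

Base case: h[1] = 3, and -1^2 + 2·1 + 2 = 3.
Assume h[m] = -m^2 + 2m + 2.
Then h[m+1] = h[m] + (-2m + 1) = (-m^2 + 2m + 2) + (-2m + 1) = -m^2 + 3,
and -(m+1)^2 + 2·(m+1) + 2 = -m^2 + 3.
By induction, h[n] = -n^2 + 2n + 2 for all n ≥ 1.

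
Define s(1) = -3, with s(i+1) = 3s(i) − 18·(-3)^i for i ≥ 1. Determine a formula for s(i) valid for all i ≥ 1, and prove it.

Claim: s(i) = 2·3^i + 3·(-3)^i.

Base case: s(1) = -3, and 2·3^1 + 3·(-3)^1 = 6 − 9 = -3.
Assume s(r) = 2·3^r + 3·(-3)^r for some r ≥ 1.
Then s(r+1) = 3s(r) − 18·(-3)^r = 3·(2·3^r + 3·(-3)^r) − 18·(-3)^r = 2·3^{r+1} + 9·(-3)^r − 18·(-3)^r = 2·3^{r+1} − 9·(-3)^r = 2·3^{r+1} + 3·(-3)^{r+1}.
Hence s(i) = 2·3^i + 3·(-3)^i for every i ≥ 1, by induction.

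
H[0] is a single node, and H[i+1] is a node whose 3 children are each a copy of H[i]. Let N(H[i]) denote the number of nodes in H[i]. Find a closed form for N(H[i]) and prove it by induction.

Claim: N(H[i]) = (3^{i+1} − 1)/2.

Base case: N(H[0]) = 1, and (3^{0+1} − 1)/2 = 1.
Assume N(H[k]) = (3^{k+1} − 1)/2.
Then N(H[k+1]) = 1 + 3N(H[k]) = 1 + 3·(3^{k+1} − 1)/2 = 1 + (3^{k+2} − 3)/2 = (2 + 3^{k+2} − 3)/2 = (3^{k+2} − 1)/2.
By induction, N(H[i]) = (3^{i+1} − 1)/2 for all i ≥ 0.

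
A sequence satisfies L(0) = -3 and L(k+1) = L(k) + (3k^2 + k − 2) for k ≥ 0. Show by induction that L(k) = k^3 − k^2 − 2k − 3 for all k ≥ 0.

Base case: L(0) = -3, and 0^3 − 0^2 − 2·0 − 3 = -3.
Assume L(r) = r^3 − r^2 − 2r − 3.
Then L(r+1) = L(r) + (3r^2 + r − 2) = (r^3 − r^2 − 2r − 3) + (3r^2 + r − 2) = r^3 + 2r^2 − r − 5,
and (r+1)^3 − (r+1)^2 − 2·(r+1) − 3 = r^3 + 2r^2 − r − 5.
This completes the inductive step, so L(k) = k^3 − k^2 − 2k − 3 for all k ≥ 0.

L(k) = k^3 − k^2 − 2k − 3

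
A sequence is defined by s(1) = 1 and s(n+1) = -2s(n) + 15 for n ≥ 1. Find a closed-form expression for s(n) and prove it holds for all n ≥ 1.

Claim: s(n) = 2·(-2)^n + 5.

Base case: s(1) = 1, and 2·(-2)^1 + 5 = -4 + 5 = 1.
Assume s(j) = 2·(-2)^j + 5 for some j ≥ 1.
Then s(j+1) = -2s(j) + 15 = -2·(2·(-2)^j + 5) + 15 = -4·(-2)^j − 10 + 15 = 2·(-2)^{j+1} + 5.
This completes the inductive step, so s(n) = 2·(-2)^n + 5 for all n ≥ 1.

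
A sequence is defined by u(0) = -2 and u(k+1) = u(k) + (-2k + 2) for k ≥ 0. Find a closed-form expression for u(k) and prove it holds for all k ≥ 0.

Claim: u(k) = -k^2 + 3k − 2.

Base case: u(0) = -2, and -0^2 + 3·0 − 2 = -2.
Assume u(r) = -r^2 + 3r − 2.
Then u(r+1) = u(r) + (-2r + 2) = (-r^2 + 3r − 2) + (-2r + 2) = -r^2 + r,
and -(r+1)^2 + 3·(r+1) − 2 = -r^2 + r.
This completes the inductive step, so u(k) = -k^2 + 3k − 2 for all k ≥ 0.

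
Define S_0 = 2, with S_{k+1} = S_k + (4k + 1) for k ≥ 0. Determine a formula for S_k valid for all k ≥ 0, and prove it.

Claim: S_k = 2k^2 − k + 2.

Base case: S_0 = 2, and 2·0^2 − 0 + 2 = 2.
Assume S_j = 2j^2 − j + 2.
Then S_{j+1} = S_j + (4j + 1) = (2j^2 − j + 2) + (4j + 1) = 2j^2 + 3j + 3,
and 2·(j+1)^2 − (j+1) + 2 = 2j^2 + 3j + 3.
This completes the inductive step, so S_k = 2k^2 − k + 2 for all k ≥ 0.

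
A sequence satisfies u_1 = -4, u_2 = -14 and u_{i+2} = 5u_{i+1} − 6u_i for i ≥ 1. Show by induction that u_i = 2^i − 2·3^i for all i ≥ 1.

Base cases: u_1 = -4 and 2^1 − 2·3^1 = -4; u_2 = -14 and 2^2 − 2·3^2 = -14.
Assume u_j = 2^j − 2·3^j for all 1 ≤ j ≤ r, where r ≥ 2.
Then u_{r+1} = 5u_r − 6u_{r−1} = 5·(2^r − 2·3^r) − 6·(2^{r−1} − 2·3^{r−1}) = (5·2 − 6)2^{r−1} − 2·(5·3 − 6)3^{r−1} = 4·2^{r−1} − 18·3^{r−1} = 2^{r+1} − 2·3^{r+1}.
By strong induction, u_i = 2^i − 2·3^i for all i ≥ 1.

u_i = 2^i − 2·3^i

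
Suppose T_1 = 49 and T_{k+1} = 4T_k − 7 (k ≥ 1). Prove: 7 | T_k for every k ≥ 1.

Base case: T_1 = 49 = 7·7, so 7 | T_1.
Assume 7 | T_r, so T_r = 7t for some integer t.
Then T_{r+1} = 4T_r − 7 = 4·(7t) − 7 = 7(4t − 1), so 7 | T_{r+1}.
This completes the inductive step, so 7 | T_k for all k ≥ 1.

7 | T_k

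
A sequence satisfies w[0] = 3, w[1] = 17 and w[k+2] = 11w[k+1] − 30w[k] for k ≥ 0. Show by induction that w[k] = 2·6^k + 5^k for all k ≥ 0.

Base cases: w[0] = 3 and 2·6^0 + 5^0 = 3; w[1] = 17 and 2·6^1 + 5^1 = 17.
Assume w[j] = 2·6^j + 5^j for all 0 ≤ j ≤ r, where r ≥ 1.
Then w[r+1] = 11w[r] − 30w[r−1] = 11·(2·6^r + 5^r) − 30·(2·6^{r−1} + 5^{r−1}) = 2·(11·6 − 30)6^{r−1} + (11·5 − 30)5^{r−1} = 72·6^{r−1} + 25·5^{r−1} = 2·6^{r+1} + 5^{r+1}.
So the formula holds for r+1, and by strong induction w[k] = 2·6^k + 5^k for all k ≥ 0.

w[k] = 2·6^k + 5^k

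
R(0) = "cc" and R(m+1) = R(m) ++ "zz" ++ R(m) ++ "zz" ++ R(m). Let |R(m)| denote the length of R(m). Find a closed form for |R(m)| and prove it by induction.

Claim: |R(m)| = 4·3^m − 2.

Base case: |R(0)| = 2, and 4·3^0 − 2 = 2.
Assume |R(r)| = 4·3^r − 2.
Then |R(r+1)| = 3|R(r)| + 4 = 3(4·3^r − 2) + 4 = 4·3^{r+1} − 6 + 4 = 4·3^{r+1} − 2.
So the formula holds for r+1, and by induction |R(m)| = 4·3^m − 2 for all m ≥ 0.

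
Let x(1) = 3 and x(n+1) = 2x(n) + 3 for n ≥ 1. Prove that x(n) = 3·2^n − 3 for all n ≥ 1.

Base case: x(1) = 3, and 3·2^1 − 3 = 6 − 3 = 3.
Assume x(k) = 3·2^k − 3 for some k ≥ 1.
Then x(k+1) = 2x(k) + 3 = 2·(3·2^k − 3) + 3 = 6·2^k − 6 + 3 = 3·2^{k+1} − 3.
By induction, x(n) = 3·2^n − 3 for all n ≥ 1.

x(n) = 3·2^n − 3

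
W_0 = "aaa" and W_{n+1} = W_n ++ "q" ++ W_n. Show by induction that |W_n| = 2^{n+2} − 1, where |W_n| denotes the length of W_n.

Base case: |W_0| = 3, and 2^{0+2} − 1 = 3.
Assume |W_m| = 2^{m+2} − 1.
Then |W_{m+1}| = |W_m| + 1 + |W_m| = 2|W_m| + 1 = 2(2^{m+2} − 1) + 1 = 2^{m+3} − 2 + 1 = 2^{m+3} − 1.
Hence |W_n| = 2^{n+2} − 1 for every n ≥ 0, by induction.

|W_n| = 2^{n+2} − 1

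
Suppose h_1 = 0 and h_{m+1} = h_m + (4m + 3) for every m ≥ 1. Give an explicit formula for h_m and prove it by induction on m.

Claim: h_m = 2m^2 + m − 3.

Base case: h_1 = 0, and 2·1^2 + 1 − 3 = 0.
Assume h_j = 2j^2 + j − 3.
Then h_{j+1} = h_j + (4j + 3) = (2j^2 + j − 3) + (4j + 3) = 2j^2 + 5j,
and 2·(j+1)^2 + (j+1) − 3 = 2j^2 + 5j.
By induction, h_m = 2m^2 + m − 3 for all m ≥ 1.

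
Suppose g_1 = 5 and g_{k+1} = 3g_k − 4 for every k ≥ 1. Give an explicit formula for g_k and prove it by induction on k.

Claim: g_k = 3^k + 2.

Base case: g_1 = 5, and 3^1 + 2 = 3 + 2 = 5.
Assume g_r = 3^r + 2 for some r ≥ 1.
Then g_{r+1} = 3g_r − 4 = 3·(3^r + 2) − 4 = 3^{r+1} + 6 − 4 = 3^{r+1} + 2.
By induction, g_k = 3^k + 2 for all k ≥ 1.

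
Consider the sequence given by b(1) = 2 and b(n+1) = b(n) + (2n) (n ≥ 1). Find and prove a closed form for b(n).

Claim: b(n) = n^2 − n + 2.

Base case: b(1) = 2, and 1^2 − 1 + 2 = 2.
Assume b(r) = r^2 − r + 2.
Then b(r+1) = b(r) + (2r) = (r^2 − r + 2) + (2r) = r^2 + r + 2,
and (r+1)^2 − (r+1) + 2 = r^2 + r + 2.
This completes the inductive step, so b(n) = n^2 − n + 2 for all n ≥ 1.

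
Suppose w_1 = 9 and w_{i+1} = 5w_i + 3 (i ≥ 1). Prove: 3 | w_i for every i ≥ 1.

Base case: w_1 = 9 = 3·3, so 3 | w_1.
Assume 3 | w_k, so w_k = 3t for some integer t.
Then w_{k+1} = 5w_k + 3 = 5·(3t) + 3 = 3(5t + 1), so 3 | w_{k+1}.
So the property holds for k+1, and by induction 3 | w_i for all i ≥ 1.

3 | w_i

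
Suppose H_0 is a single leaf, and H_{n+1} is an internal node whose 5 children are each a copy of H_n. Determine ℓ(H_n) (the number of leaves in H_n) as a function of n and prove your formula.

Claim: ℓ(H_n) = 5^n.

Base case: ℓ(H_0) = 1, and 5^0 = 1.
Assume ℓ(H_m) = 5^m.
Then ℓ(H_{m+1}) = 5·ℓ(H_m) = 5·5^m = 5^{m+1}.
Hence ℓ(H_n) = 5^n for every n ≥ 0, by induction.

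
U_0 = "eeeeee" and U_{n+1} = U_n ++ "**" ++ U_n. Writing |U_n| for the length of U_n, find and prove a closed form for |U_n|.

Claim: |U_n| = 2^{n+3} − 2.

Base case: |U_0| = 6, and 2^{0+3} − 2 = 6.
Assume |U_j| = 2^{j+3} − 2.
Then |U_{j+1}| = |U_j| + 2 + |U_j| = 2|U_j| + 2 = 2(2^{j+3} − 2) + 2 = 2^{j+1+3} − 4 + 2 = 2^{j+1+3} − 2.
Hence |U_n| = 2^{n+3} − 2 for every n ≥ 0, by induction.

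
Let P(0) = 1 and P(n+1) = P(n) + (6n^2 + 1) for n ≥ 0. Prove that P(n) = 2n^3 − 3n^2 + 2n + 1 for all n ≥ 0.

Base case: P(0) = 1, and 2·0^3 − 3·0^2 + 2·0 + 1 = 1.
Assume P(j) = 2j^3 − 3j^2 + 2j + 1.
Then P(j+1) = P(j) + (6j^2 + 1) = (2j^3 − 3j^2 + 2j + 1) + (6j^2 + 1) = 2j^3 + 3j^2 + 2j + 2,
and 2·(j+1)^3 − 3·(j+1)^2 + 2·(j+1) + 1 = 2j^3 + 3j^2 + 2j + 2.
This completes the inductive step, so P(n) = 2n^3 − 3n^2 + 2n + 1 for all n ≥ 0.

P(n) = 2n^3 − 3n^2 + 2n + 1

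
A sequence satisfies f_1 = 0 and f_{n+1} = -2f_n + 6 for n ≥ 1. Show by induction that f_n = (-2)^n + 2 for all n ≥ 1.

Base case: f_1 = 0, and (-2)^1 + 2 = -2 + 2 = 0.
Assume f_k = (-2)^k + 2 for some k ≥ 1.
Then f_{k+1} = -2f_k + 6 = -2·((-2)^k + 2) + 6 = -2·(-2)^k − 4 + 6 = (-2)^{k+1} + 2.
By induction, f_n = (-2)^n + 2 for all n ≥ 1.

f_n = (-2)^n + 2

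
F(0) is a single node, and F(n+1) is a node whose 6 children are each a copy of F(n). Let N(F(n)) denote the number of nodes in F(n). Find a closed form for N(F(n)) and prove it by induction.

Claim: N(F(n)) = (6^{n+1} − 1)/5.

Base case: N(F(0)) = 1, and (6^{0+1} − 1)/5 = 1.
Assume N(F(r)) = (6^{r+1} − 1)/5.
Then N(F(r+1)) = 1 + 6N(F(r)) = 1 + 6·(6^{r+1} − 1)/5 = 1 + (6^{r+2} − 6)/5 = (5 + 6^{r+2} − 6)/5 = (6^{r+2} − 1)/5.
By induction, N(F(n)) = (6^{n+1} − 1)/5 for all n ≥ 0.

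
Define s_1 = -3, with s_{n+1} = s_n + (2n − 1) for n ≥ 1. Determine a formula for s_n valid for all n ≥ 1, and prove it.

Claim: s_n = n^2 − 2n − 2.

Base case: s_1 = -3, and 1^2 − 2·1 − 2 = -3.
Assume s_r = r^2 − 2r − 2.
Then s_{r+1} = s_r + (2r − 1) = (r^2 − 2r − 2) + (2r − 1) = r^2 − 3,
and (r+1)^2 − 2·(r+1) − 2 = r^2 − 3.
This completes the inductive step, so s_n = n^2 − 2n − 2 for all n ≥ 1.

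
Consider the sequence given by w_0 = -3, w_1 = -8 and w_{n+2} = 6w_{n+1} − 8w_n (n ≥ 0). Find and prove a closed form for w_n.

Claim: w_n = -4^n − 2·2^n.

Base cases: w_0 = -3 and -4^0 − 2·2^0 = -3; w_1 = -8 and -4^1 − 2·2^1 = -8.
Assume w_j = -4^j − 2·2^j for all 0 ≤ j ≤ r, where r ≥ 1.
Then w_{r+1} = 6w_r − 8w_{r−1} = 6·(-4^r − 2·2^r) − 8·(-4^{r−1} − 2·2^{r−1}) = -(6·4 − 8)4^{r−1} − 2·(6·2 − 8)2^{r−1} = -16·4^{r−1} − 8·2^{r−1} = -4^{r+1} − 2·2^{r+1}.
By strong induction, w_n = -4^n − 2·2^n for all n ≥ 0.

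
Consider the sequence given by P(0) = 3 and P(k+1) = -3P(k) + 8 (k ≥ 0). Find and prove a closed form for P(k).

Claim: P(k) = (-3)^k + 2.

Base case: P(0) = 3, and (-3)^0 + 2 = 1 + 2 = 3.
Assume P(m) = (-3)^m + 2 for some m ≥ 0.
Then P(m+1) = -3P(m) + 8 = -3·((-3)^m + 2) + 8 = -3·(-3)^m − 6 + 8 = (-3)^{m+1} + 2.
This completes the inductive step, so P(k) = (-3)^k + 2 for all k ≥ 0.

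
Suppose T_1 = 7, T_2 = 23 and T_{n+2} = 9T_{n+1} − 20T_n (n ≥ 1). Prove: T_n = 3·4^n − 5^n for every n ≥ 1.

Base cases: T_1 = 7 and 3·4^1 − 5^1 = 7; T_2 = 23 and 3·4^2 − 5^2 = 23.
Assume T_i = 3·4^i − 5^i for all 1 ≤ i ≤ j, where j ≥ 2.
Then T_{j+1} = 9T_j − 20T_{j−1} = 9·(3·4^j − 5^j) − 20·(3·4^{j−1} − 5^{j−1}) = 3·(9·4 − 20)4^{j−1} − (9·5 − 20)5^{j−1} = 48·4^{j−1} − 25·5^{j−1} = 3·4^{j+1} − 5^{j+1}.
This completes the inductive step, so T_n = 3·4^n − 5^n for all n ≥ 1.

T_n = 3·4^n − 5^n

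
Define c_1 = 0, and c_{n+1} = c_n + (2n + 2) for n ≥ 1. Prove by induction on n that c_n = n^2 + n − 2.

Base case: c_1 = 0, and 1^2 + 1 − 2 = 0.
Assume c_k = k^2 + k − 2.
Then c_{k+1} = c_k + (2k + 2) = (k^2 + k − 2) + (2k + 2) = k^2 + 3k,
and (k+1)^2 + (k+1) − 2 = k^2 + 3k.
By induction, c_n = n^2 + n − 2 for all n ≥ 1.

c_n = n^2 + n − 2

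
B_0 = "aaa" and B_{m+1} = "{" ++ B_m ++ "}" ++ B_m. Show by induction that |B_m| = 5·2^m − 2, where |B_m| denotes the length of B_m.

Base case: |B_0| = 3, and 5·2^0 − 2 = 3.
Assume |B_k| = 5·2^k − 2.
Then |B_{k+1}| = 1 + |B_k| + 1 + |B_k| = 2|B_k| + 2 = 2(5·2^k − 2) + 2 = 5·2^{k+1} − 4 + 2 = 5·2^{k+1} − 2.
By induction, |B_m| = 5·2^m − 2 for all m ≥ 0.

|B_m| = 5·2^m − 2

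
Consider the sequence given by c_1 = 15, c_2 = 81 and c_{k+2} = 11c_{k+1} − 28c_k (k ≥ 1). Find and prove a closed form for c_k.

Claim: c_k = 2·4^k + 7^k.

Base cases: c_1 = 15 and 2·4^1 + 7^1 = 15; c_2 = 81 and 2·4^2 + 7^2 = 81.
Assume c_j = 2·4^j + 7^j for all 1 ≤ j ≤ m, where m ≥ 2.
Then c_{m+1} = 11c_m − 28c_{m−1} = 11·(2·4^m + 7^m) − 28·(2·4^{m−1} + 7^{m−1}) = 2·(11·4 − 28)4^{m−1} + (11·7 − 28)7^{m−1} = 32·4^{m−1} + 49·7^{m−1} = 2·4^{m+1} + 7^{m+1}.
Hence c_k = 2·4^k + 7^k for every k ≥ 1, by strong induction.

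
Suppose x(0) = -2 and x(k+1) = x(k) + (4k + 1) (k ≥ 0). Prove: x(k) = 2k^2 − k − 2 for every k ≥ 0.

Base case: x(0) = -2, and 2·0^2 − 0 − 2 = -2.
Assume x(j) = 2j^2 − j − 2.
Then x(j+1) = x(j) + (4j + 1) = (2j^2 − j − 2) + (4j + 1) = 2j^2 + 3j − 1,
and 2·(j+1)^2 − (j+1) − 2 = 2j^2 + 3j − 1.
By induction, x(k) = 2k^2 − k − 2 for all k ≥ 0.

x(k) = 2k^2 − k − 2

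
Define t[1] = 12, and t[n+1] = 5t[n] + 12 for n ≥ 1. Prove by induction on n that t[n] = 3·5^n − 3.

Base case: t[1] = 12, and 3·5^1 − 3 = 15 − 3 = 12.
Assume t[m] = 3·5^m − 3 for some m ≥ 1.
Then t[m+1] = 5t[m] + 12 = 5·(3·5^m − 3) + 12 = 15·5^m − 15 + 12 = 3·5^{m+1} − 3.
So the formula holds for m+1, and by induction t[n] = 3·5^n − 3 for all n ≥ 1.

t[n] = 3·5^n − 3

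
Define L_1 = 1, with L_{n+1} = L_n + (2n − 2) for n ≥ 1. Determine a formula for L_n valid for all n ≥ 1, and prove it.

Claim: L_n = n^2 − 3n + 3.

Base case: L_1 = 1, and 1^2 − 3·1 + 3 = 1.
Assume L_k = k^2 − 3k + 3.
Then L_{k+1} = L_k + (2k − 2) = (k^2 − 3k + 3) + (2k − 2) = k^2 − k + 1,
and (k+1)^2 − 3·(k+1) + 3 = k^2 − k + 1.
Hence L_n = n^2 − 3n + 3 for every n ≥ 1, by induction.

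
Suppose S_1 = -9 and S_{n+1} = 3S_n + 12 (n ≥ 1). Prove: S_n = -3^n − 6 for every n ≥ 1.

Base case: S_1 = -9, and -3^1 − 6 = -3 − 6 = -9.
Assume S_k = -3^k − 6 for some k ≥ 1.
Then S_{k+1} = 3S_k + 12 = 3·(-3^k − 6) + 12 = -3^{k+1} − 18 + 12 = -3^{k+1} − 6.
So the formula holds for k+1, and by induction S_n = -3^n − 6 for all n ≥ 1.

S_n = -3^n − 6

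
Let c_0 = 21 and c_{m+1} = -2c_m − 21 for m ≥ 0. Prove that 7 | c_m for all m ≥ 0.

Base case: c_0 = 21 = 7·3, so 7 | c_0.
Assume 7 | c_j, so c_j = 7t for some integer t.
Then c_{j+1} = -2c_j − 21 = -2·(7t) − 21 = 7(-2t − 3), so 7 | c_{j+1}.
This completes the inductive step, so 7 | c_m for all m ≥ 0.

7 | c_m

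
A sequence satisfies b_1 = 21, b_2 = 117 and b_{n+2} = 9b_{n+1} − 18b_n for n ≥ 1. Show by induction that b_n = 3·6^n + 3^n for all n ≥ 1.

Base cases: b_1 = 21 and 3·6^1 + 3^1 = 21; b_2 = 117 and 3·6^2 + 3^2 = 117.
Assume b_j = 3·6^j + 3^j for all 1 ≤ j ≤ k, where k ≥ 2.
Then b_{k+1} = 9b_k − 18b_{k−1} = 9·(3·6^k + 3^k) − 18·(3·6^{k−1} + 3^{k−1}) = 3·(9·6 − 18)6^{k−1} + (9·3 − 18)3^{k−1} = 108·6^{k−1} + 9·3^{k−1} = 3·6^{k+1} + 3^{k+1}.
Hence b_n = 3·6^n + 3^n for every n ≥ 1, by strong induction.

b_n = 3·6^n + 3^n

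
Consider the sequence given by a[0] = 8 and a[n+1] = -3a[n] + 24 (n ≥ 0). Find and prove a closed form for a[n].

Claim: a[n] = 2·(-3)^n + 6.

Base case: a[0] = 8, and 2·(-3)^0 + 6 = 2 + 6 = 8.
Assume a[k] = 2·(-3)^k + 6 for some k ≥ 0.
Then a[k+1] = -3a[k] + 24 = -3·(2·(-3)^k + 6) + 24 = -6·(-3)^k − 18 + 24 = 2·(-3)^{k+1} + 6.
By induction, a[n] = 2·(-3)^n + 6 for all n ≥ 0.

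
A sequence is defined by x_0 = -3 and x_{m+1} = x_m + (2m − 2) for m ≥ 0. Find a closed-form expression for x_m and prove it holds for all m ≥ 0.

Claim: x_m = m^2 − 3m − 3.

Base case: x_0 = -3, and 0^2 − 3·0 − 3 = -3.
Assume x_r = r^2 − 3r − 3.
Then x_{r+1} = x_r + (2r − 2) = (r^2 − 3r − 3) + (2r − 2) = r^2 − r − 5,
and (r+1)^2 − 3·(r+1) − 3 = r^2 − r − 5.
By induction, x_m = m^2 − 3m − 3 for all m ≥ 0.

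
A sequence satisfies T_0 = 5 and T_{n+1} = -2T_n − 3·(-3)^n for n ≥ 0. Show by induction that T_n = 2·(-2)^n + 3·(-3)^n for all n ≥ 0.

Base case: T_0 = 5, and 2·(-2)^0 + 3·(-3)^0 = 2 + 3 = 5.
Assume T_m = 2·(-2)^m + 3·(-3)^m for some m ≥ 0.
Then T_{m+1} = -2T_m − 3·(-3)^m = -2·(2·(-2)^m + 3·(-3)^m) − 3·(-3)^m = 2·(-2)^{m+1} − 6·(-3)^m − 3·(-3)^m = 2·(-2)^{m+1} − 9·(-3)^m = 2·(-2)^{m+1} + 3·(-3)^{m+1}.
This completes the inductive step, so T_n = 2·(-2)^n + 3·(-3)^n for all n ≥ 0.

T_n = 2·(-2)^n + 3·(-3)^n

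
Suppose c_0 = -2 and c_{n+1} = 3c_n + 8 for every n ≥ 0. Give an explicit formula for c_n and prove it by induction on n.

Claim: c_n = 2·3^n − 4.

Base case: c_0 = -2, and 2·3^0 − 4 = 2 − 4 = -2.
Assume c_r = 2·3^r − 4 for some r ≥ 0.
Then c_{r+1} = 3c_r + 8 = 3·(2·3^r − 4) + 8 = 6·3^r − 12 + 8 = 2·3^{r+1} − 4.
This completes the inductive step, so c_n = 2·3^n − 4 for all n ≥ 0.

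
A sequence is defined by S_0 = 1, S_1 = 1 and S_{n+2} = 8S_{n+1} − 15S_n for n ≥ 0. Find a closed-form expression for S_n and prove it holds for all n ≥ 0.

Claim: S_n = 2·3^n − 5^n.

Base cases: S_0 = 1 and 2·3^0 − 5^0 = 1; S_1 = 1 and 2·3^1 − 5^1 = 1.
Assume S_i = 2·3^i − 5^i for all 0 ≤ i ≤ j, where j ≥ 1.
Then S_{j+1} = 8S_j − 15S_{j−1} = 8·(2·3^j − 5^j) − 15·(2·3^{j−1} − 5^{j−1}) = 2·(8·3 − 15)3^{j−1} − (8·5 − 15)5^{j−1} = 18·3^{j−1} − 25·5^{j−1} = 2·3^{j+1} − 5^{j+1}.
So the formula holds for j+1, and by strong induction S_n = 2·3^n − 5^n for all n ≥ 0.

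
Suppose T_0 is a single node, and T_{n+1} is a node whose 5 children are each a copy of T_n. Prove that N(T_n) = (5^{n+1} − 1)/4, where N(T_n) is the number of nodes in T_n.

Base case: N(T_0) = 1, and (5^{0+1} − 1)/4 = 1.
Assume N(T_k) = (5^{k+1} − 1)/4.
Then N(T_{k+1}) = 1 + 5N(T_k) = 1 + 5·(5^{k+1} − 1)/4 = 1 + (5^{k+2} − 5)/4 = (4 + 5^{k+2} − 5)/4 = (5^{k+2} − 1)/4.
So the formula holds for k+1, and by induction N(T_n) = (5^{n+1} − 1)/4 for all n ≥ 0.

N(T_n) = (5^{n+1} − 1)/4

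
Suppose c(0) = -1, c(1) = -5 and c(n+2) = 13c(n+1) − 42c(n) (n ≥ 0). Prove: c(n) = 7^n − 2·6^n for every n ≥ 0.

Base cases: c(0) = -1 and 7^0 − 2·6^0 = -1; c(1) = -5 and 7^1 − 2·6^1 = -5.
Assume c(j) = 7^j − 2·6^j for all 0 ≤ j ≤ m, where m ≥ 1.
Then c(m+1) = 13c(m) − 42c(m−1) = 13·(7^m − 2·6^m) − 42·(7^{m−1} − 2·6^{m−1}) = (13·7 − 42)7^{m−1} − 2·(13·6 − 42)6^{m−1} = 49·7^{m−1} − 72·6^{m−1} = 7^{m+1} − 2·6^{m+1}.
This completes the inductive step, so c(n) = 7^n − 2·6^n for all n ≥ 0.

c(n) = 7^n − 2·6^n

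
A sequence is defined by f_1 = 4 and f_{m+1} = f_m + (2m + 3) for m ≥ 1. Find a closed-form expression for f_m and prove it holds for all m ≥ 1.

Claim: f_m = m^2 + 2m + 1.

Base case: f_1 = 4, and 1^2 + 2·1 + 1 = 4.
Assume f_k = k^2 + 2k + 1.
Then f_{k+1} = f_k + (2k + 3) = (k^2 + 2k + 1) + (2k + 3) = k^2 + 4k + 4,
and (k+1)^2 + 2·(k+1) + 1 = k^2 + 4k + 4.
By induction, f_m = m^2 + 2m + 1 for all m ≥ 1.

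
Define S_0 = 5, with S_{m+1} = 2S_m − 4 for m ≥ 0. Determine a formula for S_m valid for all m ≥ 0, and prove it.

Claim: S_m = 2^m + 4.

Base case: S_0 = 5, and 2^0 + 4 = 1 + 4 = 5.
Assume S_j = 2^j + 4 for some j ≥ 0.
Then S_{j+1} = 2S_j − 4 = 2·(2^j + 4) − 4 = 2^{j+1} + 8 − 4 = 2^{j+1} + 4.
This completes the inductive step, so S_m = 2^m + 4 for all m ≥ 0.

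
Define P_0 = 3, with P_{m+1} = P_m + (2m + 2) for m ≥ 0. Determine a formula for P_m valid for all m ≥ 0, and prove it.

Claim: P_m = m^2 + m + 3.

Base case: P_0 = 3, and 0^2 + 0 + 3 = 3.
Assume P_k = k^2 + k + 3.
Then P_{k+1} = P_k + (2k + 2) = (k^2 + k + 3) + (2k + 2) = k^2 + 3k + 5,
and (k+1)^2 + (k+1) + 3 = k^2 + 3k + 5.
Hence P_m = m^2 + m + 3 for every m ≥ 0, by induction.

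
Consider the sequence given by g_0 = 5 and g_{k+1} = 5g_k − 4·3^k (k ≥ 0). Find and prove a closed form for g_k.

Claim: g_k = 3·5^k + 2·3^k.

Base case: g_0 = 5, and 3·5^0 + 2·3^0 = 3 + 2 = 5.
Assume g_m = 3·5^m + 2·3^m for some m ≥ 0.
Then g_{m+1} = 5g_m − 4·3^m = 5·(3·5^m + 2·3^m) − 4·3^m = 3·5^{m+1} + 10·3^m − 4·3^m = 3·5^{m+1} + 6·3^m = 3·5^{m+1} + 2·3^{m+1}.
By induction, g_k = 3·5^k + 2·3^k for all k ≥ 0.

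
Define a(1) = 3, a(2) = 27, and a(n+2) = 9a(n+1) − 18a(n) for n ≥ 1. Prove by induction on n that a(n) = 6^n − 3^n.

Base cases: a(1) = 3 and 6^1 − 3^1 = 3; a(2) = 27 and 6^2 − 3^2 = 27.
Assume a(i) = 6^i − 3^i for all 1 ≤ i ≤ j, where j ≥ 2.
Then a(j+1) = 9a(j) − 18a(j−1) = 9·(6^j − 3^j) − 18·(6^{j−1} − 3^{j−1}) = (9·6 − 18)6^{j−1} − (9·3 − 18)3^{j−1} = 36·6^{j−1} − 9·3^{j−1} = 6^{j+1} − 3^{j+1}.
By strong induction, a(n) = 6^n − 3^n for all n ≥ 1.

a(n) = 6^n − 3^n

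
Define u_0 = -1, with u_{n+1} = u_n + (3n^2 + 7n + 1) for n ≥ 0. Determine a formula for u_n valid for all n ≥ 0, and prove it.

Claim: u_n = n^3 + 2n^2 − 2n − 1.

Base case: u_0 = -1, and 0^3 + 2·0^2 − 2·0 − 1 = -1.
Assume u_j = j^3 + 2j^2 − 2j − 1.
Then u_{j+1} = u_j + (3j^2 + 7j + 1) = (j^3 + 2j^2 − 2j − 1) + (3j^2 + 7j + 1) = j^3 + 5j^2 + 5j,
and (j+1)^3 + 2·(j+1)^2 − 2·(j+1) − 1 = j^3 + 5j^2 + 5j.
Hence u_n = n^3 + 2n^2 − 2n − 1 for every n ≥ 0, by induction.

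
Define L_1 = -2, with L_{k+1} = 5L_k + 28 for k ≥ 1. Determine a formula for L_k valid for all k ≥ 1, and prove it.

Claim: L_k = 5^k − 7.

Base case: L_1 = -2, and 5^1 − 7 = 5 − 7 = -2.
Assume L_j = 5^j − 7 for some j ≥ 1.
Then L_{j+1} = 5L_j + 28 = 5·(5^j − 7) + 28 = 5^{j+1} − 35 + 28 = 5^{j+1} − 7.
This completes the inductive step, so L_k = 5^k − 7 for all k ≥ 1.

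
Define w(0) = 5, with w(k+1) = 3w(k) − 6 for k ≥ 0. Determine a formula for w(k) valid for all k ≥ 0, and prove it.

Claim: w(k) = 2·3^k + 3.

Base case: w(0) = 5, and 2·3^0 + 3 = 2 + 3 = 5.
Assume w(r) = 2·3^r + 3 for some r ≥ 0.
Then w(r+1) = 3w(r) − 6 = 3·(2·3^r + 3) − 6 = 6·3^r + 9 − 6 = 2·3^{r+1} + 3.
By induction, w(k) = 2·3^k + 3 for all k ≥ 0.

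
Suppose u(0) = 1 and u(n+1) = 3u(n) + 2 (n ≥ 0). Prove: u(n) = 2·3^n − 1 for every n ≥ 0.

Base case: u(0) = 1, and 2·3^0 − 1 = 2 − 1 = 1.
Assume u(r) = 2·3^r − 1 for some r ≥ 0.
Then u(r+1) = 3u(r) + 2 = 3·(2·3^r − 1) + 2 = 6·3^r − 3 + 2 = 2·3^{r+1} − 1.
So the formula holds for r+1, and by induction u(n) = 2·3^n − 1 for all n ≥ 0.

u(n) = 2·3^n − 1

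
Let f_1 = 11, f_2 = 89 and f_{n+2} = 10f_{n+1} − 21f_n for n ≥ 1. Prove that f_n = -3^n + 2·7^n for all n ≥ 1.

Base cases: f_1 = 11 and -3^1 + 2·7^1 = 11; f_2 = 89 and -3^2 + 2·7^2 = 89.
Assume f_j = -3^j + 2·7^j for all 1 ≤ j ≤ k, where k ≥ 2.
Then f_{k+1} = 10f_k − 21f_{k−1} = 10·(-3^k + 2·7^k) − 21·(-3^{k−1} + 2·7^{k−1}) = -(10·3 − 21)3^{k−1} + 2·(10·7 − 21)7^{k−1} = -9·3^{k−1} + 98·7^{k−1} = -3^{k+1} + 2·7^{k+1}.
So the formula holds for k+1, and by strong induction f_n = -3^n + 2·7^n for all n ≥ 1.

f_n = -3^n + 2·7^n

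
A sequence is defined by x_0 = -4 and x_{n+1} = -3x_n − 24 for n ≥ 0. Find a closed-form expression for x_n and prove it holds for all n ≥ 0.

Claim: x_n = 2·(-3)^n − 6.

Base case: x_0 = -4, and 2·(-3)^0 − 6 = 2 − 6 = -4.
Assume x_r = 2·(-3)^r − 6 for some r ≥ 0.
Then x_{r+1} = -3x_r − 24 = -3·(2·(-3)^r − 6) − 24 = -6·(-3)^r + 18 − 24 = 2·(-3)^{r+1} − 6.
So the formula holds for r+1, and by induction x_n = 2·(-3)^n − 6 for all n ≥ 0.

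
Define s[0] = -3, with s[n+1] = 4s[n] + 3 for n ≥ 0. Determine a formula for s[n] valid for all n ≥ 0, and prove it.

Claim: s[n] = -2·4^n − 1.

Base case: s[0] = -3, and -2·4^0 − 1 = -2 − 1 = -3.
Assume s[k] = -2·4^k − 1 for some k ≥ 0.
Then s[k+1] = 4s[k] + 3 = 4·(-2·4^k − 1) + 3 = -8·4^k − 4 + 3 = -2·4^{k+1} − 1.
Hence s[n] = -2·4^n − 1 for every n ≥ 0, by induction.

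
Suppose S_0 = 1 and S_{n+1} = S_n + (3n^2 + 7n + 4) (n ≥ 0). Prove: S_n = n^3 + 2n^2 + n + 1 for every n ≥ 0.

Base case: S_0 = 1, and 0^3 + 2·0^2 + 0 + 1 = 1.
Assume S_j = j^3 + 2j^2 + j + 1.
Then S_{j+1} = S_j + (3j^2 + 7j + 4) = (j^3 + 2j^2 + j + 1) + (3j^2 + 7j + 4) = j^3 + 5j^2 + 8j + 5,
and (j+1)^3 + 2·(j+1)^2 + (j+1) + 1 = j^3 + 5j^2 + 8j + 5.
This completes the inductive step, so S_n = n^3 + 2n^2 + n + 1 for all n ≥ 0.

S_n = n^3 + 2n^2 + n + 1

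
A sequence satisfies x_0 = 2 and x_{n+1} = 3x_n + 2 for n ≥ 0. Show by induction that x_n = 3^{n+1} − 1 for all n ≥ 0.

Base case: x_0 = 2, and 3^{0+1} − 1 = 3 − 1 = 2.
Assume x_r = 3^{r+1} − 1 for some r ≥ 0.
Then x_{r+1} = 3x_r + 2 = 3·(3^{r+1} − 1) + 2 = 3^{r+2} − 3 + 2 = 3^{r+2} − 1.
By induction, x_n = 3^{n+1} − 1 for all n ≥ 0.

x_n = 3^{n+1} − 1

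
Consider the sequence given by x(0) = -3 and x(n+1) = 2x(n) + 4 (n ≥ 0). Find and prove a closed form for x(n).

Claim: x(n) = 2^n − 4.

Base case: x(0) = -3, and 2^0 − 4 = 1 − 4 = -3.
Assume x(r) = 2^r − 4 for some r ≥ 0.
Then x(r+1) = 2x(r) + 4 = 2·(2^r − 4) + 4 = 2^{r+1} − 8 + 4 = 2^{r+1} − 4.
So the formula holds for r+1, and by induction x(n) = 2^n − 4 for all n ≥ 0.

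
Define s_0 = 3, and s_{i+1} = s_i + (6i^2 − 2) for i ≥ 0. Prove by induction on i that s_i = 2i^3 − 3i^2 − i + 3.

Base case: s_0 = 3, and 2·0^3 − 3·0^2 − 0 + 3 = 3.
Assume s_j = 2j^3 − 3j^2 − j + 3.
Then s_{j+1} = s_j + (6j^2 − 2) = (2j^3 − 3j^2 − j + 3) + (6j^2 − 2) = 2j^3 + 3j^2 − j + 1,
and 2·(j+1)^3 − 3·(j+1)^2 − (j+1) + 3 = 2j^3 + 3j^2 − j + 1.
By induction, s_i = 2i^3 − 3i^2 − i + 3 for all i ≥ 0.

s_i = 2i^3 − 3i^2 − i + 3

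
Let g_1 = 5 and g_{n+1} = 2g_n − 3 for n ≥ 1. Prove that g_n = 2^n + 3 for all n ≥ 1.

Base case: g_1 = 5, and 2^1 + 3 = 2 + 3 = 5.
Assume g_j = 2^j + 3 for some j ≥ 1.
Then g_{j+1} = 2g_j − 3 = 2·(2^j + 3) − 3 = 2^{j+1} + 6 − 3 = 2^{j+1} + 3.
Hence g_n = 2^n + 3 for every n ≥ 1, by induction.

g_n = 2^n + 3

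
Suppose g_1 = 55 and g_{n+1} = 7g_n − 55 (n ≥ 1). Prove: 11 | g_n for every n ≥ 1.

Base case: g_1 = 55 = 11·5, so 11 | g_1.
Assume 11 | g_j, so g_j = 11t for some integer t.
Then g_{j+1} = 7g_j − 55 = 7·(11t) − 55 = 11(7t − 5), so 11 | g_{j+1}.
By induction, 11 | g_n for all n ≥ 1.

11 | g_n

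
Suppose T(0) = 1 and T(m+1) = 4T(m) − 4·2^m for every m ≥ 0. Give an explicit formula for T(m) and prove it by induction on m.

Claim: T(m) = -4^m + 2·2^m.

Base case: T(0) = 1, and -4^0 + 2·2^0 = -1 + 2 = 1.
Assume T(j) = -4^j + 2·2^j for some j ≥ 0.
Then T(j+1) = 4T(j) − 4·2^j = 4·(-4^j + 2·2^j) − 4·2^j = -4^{j+1} + 8·2^j − 4·2^j = -4^{j+1} + 4·2^j = -4^{j+1} + 2·2^{j+1}.
This completes the inductive step, so T(m) = -4^m + 2·2^m for all m ≥ 0.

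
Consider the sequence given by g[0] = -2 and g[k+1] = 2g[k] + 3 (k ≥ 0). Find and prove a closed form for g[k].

Claim: g[k] = 2^k − 3.

Base case: g[0] = -2, and 2^0 − 3 = 1 − 3 = -2.
Assume g[m] = 2^m − 3 for some m ≥ 0.
Then g[m+1] = 2g[m] + 3 = 2·(2^m − 3) + 3 = 2^{m+1} − 6 + 3 = 2^{m+1} − 3.
So the formula holds for m+1, and by induction g[k] = 2^k − 3 for all k ≥ 0.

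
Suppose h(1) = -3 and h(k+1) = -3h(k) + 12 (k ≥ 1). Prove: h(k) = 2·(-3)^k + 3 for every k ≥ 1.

Base case: h(1) = -3, and 2·(-3)^1 + 3 = -6 + 3 = -3.
Assume h(r) = 2·(-3)^r + 3 for some r ≥ 1.
Then h(r+1) = -3h(r) + 12 = -3·(2·(-3)^r + 3) + 12 = -6·(-3)^r − 9 + 12 = 2·(-3)^{r+1} + 3.
This completes the inductive step, so h(k) = 2·(-3)^k + 3 for all k ≥ 1.

h(k) = 2·(-3)^k + 3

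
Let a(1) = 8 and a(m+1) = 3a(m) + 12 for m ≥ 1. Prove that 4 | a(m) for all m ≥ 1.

Base case: a(1) = 8 = 4·2, so 4 | a(1).
Assume 4 | a(r), so a(r) = 4t for some integer t.
Then a(r+1) = 3a(r) + 12 = 3·(4t) + 12 = 4(3t + 3), so 4 | a(r+1).
So the property holds for r+1, and by induction 4 | a(m) for all m ≥ 1.

4 | a(m)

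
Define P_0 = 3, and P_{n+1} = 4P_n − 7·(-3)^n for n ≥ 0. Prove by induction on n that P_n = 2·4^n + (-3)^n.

Base case: P_0 = 3, and 2·4^0 + (-3)^0 = 2 + 1 = 3.
Assume P_r = 2·4^r + (-3)^r for some r ≥ 0.
Then P_{r+1} = 4P_r − 7·(-3)^r = 4·(2·4^r + (-3)^r) − 7·(-3)^r = 2·4^{r+1} + 4·(-3)^r − 7·(-3)^r = 2·4^{r+1} − 3·(-3)^r = 2·4^{r+1} + (-3)^{r+1}.
By induction, P_n = 2·4^n + (-3)^n for all n ≥ 0.

P_n = 2·4^n + (-3)^n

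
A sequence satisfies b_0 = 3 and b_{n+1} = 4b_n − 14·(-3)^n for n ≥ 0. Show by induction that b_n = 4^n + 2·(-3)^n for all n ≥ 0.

Base case: b_0 = 3, and 4^0 + 2·(-3)^0 = 1 + 2 = 3.
Assume b_j = 4^j + 2·(-3)^j for some j ≥ 0.
Then b_{j+1} = 4b_j − 14·(-3)^j = 4·(4^j + 2·(-3)^j) − 14·(-3)^j = 4^{j+1} + 8·(-3)^j − 14·(-3)^j = 4^{j+1} − 6·(-3)^j = 4^{j+1} + 2·(-3)^{j+1}.
This completes the inductive step, so b_n = 4^n + 2·(-3)^n for all n ≥ 0.

b_n = 4^n + 2·(-3)^n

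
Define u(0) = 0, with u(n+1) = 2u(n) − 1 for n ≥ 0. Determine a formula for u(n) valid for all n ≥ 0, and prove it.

Claim: u(n) = -2^n + 1.

Base case: u(0) = 0, and -2^0 + 1 = -1 + 1 = 0.
Assume u(k) = -2^k + 1 for some k ≥ 0.
Then u(k+1) = 2u(k) − 1 = 2·(-2^k + 1) − 1 = -2^{k+1} + 2 − 1 = -2^{k+1} + 1.
By induction, u(n) = -2^n + 1 for all n ≥ 0.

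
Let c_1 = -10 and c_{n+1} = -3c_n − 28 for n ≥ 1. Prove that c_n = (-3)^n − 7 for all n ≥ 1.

Base case: c_1 = -10, and (-3)^1 − 7 = -3 − 7 = -10.
Assume c_k = (-3)^k − 7 for some k ≥ 1.
Then c_{k+1} = -3c_k − 28 = -3·((-3)^k − 7) − 28 = -3·(-3)^k + 21 − 28 = (-3)^{k+1} − 7.
So the formula holds for k+1, and by induction c_n = (-3)^n − 7 for all n ≥ 1.

c_n = (-3)^n − 7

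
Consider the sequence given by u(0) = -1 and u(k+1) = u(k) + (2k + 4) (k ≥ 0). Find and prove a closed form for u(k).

Claim: u(k) = k^2 + 3k − 1.

Base case: u(0) = -1, and 0^2 + 3·0 − 1 = -1.
Assume u(m) = m^2 + 3m − 1.
Then u(m+1) = u(m) + (2m + 4) = (m^2 + 3m − 1) + (2m + 4) = m^2 + 5m + 3,
and (m+1)^2 + 3·(m+1) − 1 = m^2 + 5m + 3.
By induction, u(k) = k^2 + 3k − 1 for all k ≥ 0.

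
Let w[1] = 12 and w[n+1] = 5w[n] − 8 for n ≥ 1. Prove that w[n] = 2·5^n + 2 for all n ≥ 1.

Base case: w[1] = 12, and 2·5^1 + 2 = 10 + 2 = 12.
Assume w[k] = 2·5^k + 2 for some k ≥ 1.
Then w[k+1] = 5w[k] − 8 = 5·(2·5^k + 2) − 8 = 10·5^k + 10 − 8 = 2·5^{k+1} + 2.
So the formula holds for k+1, and by induction w[n] = 2·5^n + 2 for all n ≥ 1.

w[n] = 2·5^n + 2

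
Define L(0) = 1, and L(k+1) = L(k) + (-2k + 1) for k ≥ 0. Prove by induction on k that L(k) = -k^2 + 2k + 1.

Base case: L(0) = 1, and -0^2 + 2·0 + 1 = 1.
Assume L(m) = -m^2 + 2m + 1.
Then L(m+1) = L(m) + (-2m + 1) = (-m^2 + 2m + 1) + (-2m + 1) = -m^2 + 2,
and -(m+1)^2 + 2·(m+1) + 1 = -m^2 + 2.
By induction, L(k) = -k^2 + 2k + 1 for all k ≥ 0.

L(k) = -k^2 + 2k + 1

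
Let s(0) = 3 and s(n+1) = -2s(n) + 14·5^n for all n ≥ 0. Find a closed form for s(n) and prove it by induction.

Claim: s(n) = (-2)^n + 2·5^n.

Base case: s(0) = 3, and (-2)^0 + 2·5^0 = 1 + 2 = 3.
Assume s(m) = (-2)^m + 2·5^m for some m ≥ 0.
Then s(m+1) = -2s(m) + 14·5^m = -2·((-2)^m + 2·5^m) + 14·5^m = (-2)^{m+1} − 4·5^m + 14·5^m = (-2)^{m+1} + 10·5^m = (-2)^{m+1} + 2·5^{m+1}.
So the formula holds for m+1, and by induction s(n) = (-2)^n + 2·5^n for all n ≥ 0.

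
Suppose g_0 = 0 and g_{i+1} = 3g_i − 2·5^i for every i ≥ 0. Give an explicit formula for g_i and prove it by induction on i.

Claim: g_i = 3^i − 5^i.

Base case: g_0 = 0, and 3^0 − 5^0 = 1 − 1 = 0.
Assume g_k = 3^k − 5^k for some k ≥ 0.
Then g_{k+1} = 3g_k − 2·5^k = 3·(3^k − 5^k) − 2·5^k = 3^{k+1} − 3·5^k − 2·5^k = 3^{k+1} − 5·5^k = 3^{k+1} − 5^{k+1}.
By induction, g_i = 3^i − 5^i for all i ≥ 0.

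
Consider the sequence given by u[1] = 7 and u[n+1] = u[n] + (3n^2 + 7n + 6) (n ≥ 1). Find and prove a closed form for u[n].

Claim: u[n] = n^3 + 2n^2 + 3n + 1.

Base case: u[1] = 7, and 1^3 + 2·1^2 + 3·1 + 1 = 7.
Assume u[k] = k^3 + 2k^2 + 3k + 1.
Then u[k+1] = u[k] + (3k^2 + 7k + 6) = (k^3 + 2k^2 + 3k + 1) + (3k^2 + 7k + 6) = k^3 + 5k^2 + 10k + 7,
and (k+1)^3 + 2·(k+1)^2 + 3·(k+1) + 1 = k^3 + 5k^2 + 10k + 7.
This completes the inductive step, so u[n] = n^3 + 2n^2 + 3n + 1 for all n ≥ 1.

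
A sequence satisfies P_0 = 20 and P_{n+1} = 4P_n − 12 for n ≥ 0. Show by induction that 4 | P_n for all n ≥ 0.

Base case: P_0 = 20 = 4·5, so 4 | P_0.
Assume 4 | P_m, so P_m = 4t for some integer t.
Then P_{m+1} = 4P_m − 12 = 4·(4t) − 12 = 4(4t − 3), so 4 | P_{m+1}.
So the property holds for m+1, and by induction 4 | P_n for all n ≥ 0.

4 | P_n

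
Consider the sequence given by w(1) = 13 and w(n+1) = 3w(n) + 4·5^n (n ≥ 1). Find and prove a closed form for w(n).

Claim: w(n) = 3^n + 2·5^n.

Base case: w(1) = 13, and 3^1 + 2·5^1 = 3 + 10 = 13.
Assume w(j) = 3^j + 2·5^j for some j ≥ 1.
Then w(j+1) = 3w(j) + 4·5^j = 3·(3^j + 2·5^j) + 4·5^j = 3^{j+1} + 6·5^j + 4·5^j = 3^{j+1} + 10·5^j = 3^{j+1} + 2·5^{j+1}.
By induction, w(n) = 3^n + 2·5^n for all n ≥ 1.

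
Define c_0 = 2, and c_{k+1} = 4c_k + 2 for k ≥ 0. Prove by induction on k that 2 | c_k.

Base case: c_0 = 2 = 2·1, so 2 | c_0.
Assume 2 | c_j, so c_j = 2t for some integer t.
Then c_{j+1} = 4c_j + 2 = 4·(2t) + 2 = 2(4t + 1), so 2 | c_{j+1}.
By induction, 2 | c_k for all k ≥ 0.

2 | c_k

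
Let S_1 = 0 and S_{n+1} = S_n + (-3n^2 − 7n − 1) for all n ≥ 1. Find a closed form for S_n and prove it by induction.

Claim: S_n = -n^3 − 2n^2 + 2n + 1.

Base case: S_1 = 0, and -1^3 − 2·1^2 + 2·1 + 1 = 0.
Assume S_m = -m^3 − 2m^2 + 2m + 1.
Then S_{m+1} = S_m + (-3m^2 − 7m − 1) = (-m^3 − 2m^2 + 2m + 1) + (-3m^2 − 7m − 1) = -m^3 − 5m^2 − 5m,
and -(m+1)^3 − 2·(m+1)^2 + 2·(m+1) + 1 = -m^3 − 5m^2 − 5m.
This completes the inductive step, so S_n = -n^3 − 2n^2 + 2n + 1 for all n ≥ 1.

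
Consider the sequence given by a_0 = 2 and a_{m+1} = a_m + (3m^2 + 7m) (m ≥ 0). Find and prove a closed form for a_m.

Claim: a_m = m^3 + 2m^2 − 3m + 2.

Base case: a_0 = 2, and 0^3 + 2·0^2 − 3·0 + 2 = 2.
Assume a_j = j^3 + 2j^2 − 3j + 2.
Then a_{j+1} = a_j + (3j^2 + 7j) = (j^3 + 2j^2 − 3j + 2) + (3j^2 + 7j) = j^3 + 5j^2 + 4j + 2,
and (j+1)^3 + 2·(j+1)^2 − 3·(j+1) + 2 = j^3 + 5j^2 + 4j + 2.
By induction, a_m = m^3 + 2m^2 − 3m + 2 for all m ≥ 0.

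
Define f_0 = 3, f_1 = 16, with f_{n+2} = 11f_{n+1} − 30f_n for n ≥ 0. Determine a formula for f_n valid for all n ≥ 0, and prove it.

Claim: f_n = 6^n + 2·5^n.

Base cases: f_0 = 3 and 6^0 + 2·5^0 = 3; f_1 = 16 and 6^1 + 2·5^1 = 16.
Assume f_j = 6^j + 2·5^j for all 0 ≤ j ≤ r, where r ≥ 1.
Then f_{r+1} = 11f_r − 30f_{r−1} = 11·(6^r + 2·5^r) − 30·(6^{r−1} + 2·5^{r−1}) = (11·6 − 30)6^{r−1} + 2·(11·5 − 30)5^{r−1} = 36·6^{r−1} + 50·5^{r−1} = 6^{r+1} + 2·5^{r+1}.
By strong induction, f_n = 6^n + 2·5^n for all n ≥ 0.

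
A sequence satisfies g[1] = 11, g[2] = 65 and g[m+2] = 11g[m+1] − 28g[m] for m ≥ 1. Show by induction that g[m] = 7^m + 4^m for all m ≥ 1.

Base cases: g[1] = 11 and 7^1 + 4^1 = 11; g[2] = 65 and 7^2 + 4^2 = 65.
Assume g[i] = 7^i + 4^i for all 1 ≤ i ≤ j, where j ≥ 2.
Then g[j+1] = 11g[j] − 28g[j−1] = 11·(7^j + 4^j) − 28·(7^{j−1} + 4^{j−1}) = (11·7 − 28)7^{j−1} + (11·4 − 28)4^{j−1} = 49·7^{j−1} + 16·4^{j−1} = 7^{j+1} + 4^{j+1}.
This completes the inductive step, so g[m] = 7^m + 4^m for all m ≥ 1.

g[m] = 7^m + 4^m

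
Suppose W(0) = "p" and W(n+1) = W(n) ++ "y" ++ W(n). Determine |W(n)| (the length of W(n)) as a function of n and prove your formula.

Claim: |W(n)| = 2^{n+1} − 1.

Base case: |W(0)| = 1, and 2^{0+1} − 1 = 1.
Assume |W(m)| = 2^{m+1} − 1.
Then |W(m+1)| = |W(m)| + 1 + |W(m)| = 2|W(m)| + 1 = 2(2^{m+1} − 1) + 1 = 2^{m+2} − 2 + 1 = 2^{m+2} − 1.
So the formula holds for m+1, and by induction |W(n)| = 2^{n+1} − 1 for all n ≥ 0.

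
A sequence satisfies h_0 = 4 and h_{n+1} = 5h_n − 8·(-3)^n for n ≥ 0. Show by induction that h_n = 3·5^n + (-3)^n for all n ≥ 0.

Base case: h_0 = 4, and 3·5^0 + (-3)^0 = 3 + 1 = 4.
Assume h_r = 3·5^r + (-3)^r for some r ≥ 0.
Then h_{r+1} = 5h_r − 8·(-3)^r = 5·(3·5^r + (-3)^r) − 8·(-3)^r = 3·5^{r+1} + 5·(-3)^r − 8·(-3)^r = 3·5^{r+1} − 3·(-3)^r = 3·5^{r+1} + (-3)^{r+1}.
This completes the inductive step, so h_n = 3·5^n + (-3)^n for all n ≥ 0.

h_n = 3·5^n + (-3)^n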